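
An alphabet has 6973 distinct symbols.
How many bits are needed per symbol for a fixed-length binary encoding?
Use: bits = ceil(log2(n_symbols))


log2(6973) = 12.7676
Bracket: 2^12 = 4096 < 6973 <= 2^13 = 8192
So ceil(log2(6973)) = 13

bits = ceil(log2(6973)) = ceil(12.7676) = 13 bits


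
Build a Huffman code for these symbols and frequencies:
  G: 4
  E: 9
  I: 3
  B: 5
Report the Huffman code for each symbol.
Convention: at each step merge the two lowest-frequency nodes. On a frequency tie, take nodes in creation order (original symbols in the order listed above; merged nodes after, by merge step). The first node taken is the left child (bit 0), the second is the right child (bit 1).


Huffman tree construction:
Step 1: Merge I(3) + G(4) = 7
Step 2: Merge B(5) + (I+G)(7) = 12
Step 3: Merge E(9) + (B+(I+G))(12) = 21
Read each symbol's code off the tree from the root (left child = 0, right child = 1).

Codes:
  G: 111 (length 3)
  E: 0 (length 1)
  I: 110 (length 3)
  B: 10 (length 2)
Average code length: 40/21 = 1.9048 bits/symbol


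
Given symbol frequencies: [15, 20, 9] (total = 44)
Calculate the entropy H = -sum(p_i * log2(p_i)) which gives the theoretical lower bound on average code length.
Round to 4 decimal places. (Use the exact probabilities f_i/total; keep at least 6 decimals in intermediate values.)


Per-symbol terms -p_i * log2(p_i) with p_i = f_i/44:
  p = 15/44 = 0.340909: log2(p) = -1.552541, -p*log2(p) = 0.529275
  p = 20/44 = 0.454545: log2(p) = -1.137504, -p*log2(p) = 0.517047
  p = 9/44 = 0.204545: log2(p) = -2.289507, -p*log2(p) = 0.468308
H = 0.529275 + 0.517047 + 0.468308 = 1.514630

H = 1.5146 bits/symbol


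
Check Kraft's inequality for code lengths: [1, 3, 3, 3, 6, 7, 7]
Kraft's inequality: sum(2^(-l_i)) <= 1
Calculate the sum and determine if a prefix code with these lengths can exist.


Sum = 2^(-1) + 2^(-3) + 2^(-3) + 2^(-3) + 2^(-6) + 2^(-7) + 2^(-7)
    = 0.5 + 0.125 + 0.125 + 0.125 + 0.015625 + 0.0078125 + 0.0078125
    = 116/128 = 0.90625
Since 0.90625 <= 1, Kraft's inequality IS satisfied.
A prefix code with these lengths CAN exist.

Kraft sum = 0.90625. Satisfied.


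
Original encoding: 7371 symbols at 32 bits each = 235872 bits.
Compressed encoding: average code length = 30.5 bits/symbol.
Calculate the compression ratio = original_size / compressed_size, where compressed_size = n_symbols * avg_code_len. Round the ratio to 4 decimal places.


original_size = n_symbols * orig_bits = 7371 * 32 = 235872 bits
compressed_size = n_symbols * avg_code_len = 7371 * 30.5 = 224815.5 bits
ratio = original_size / compressed_size = 235872 / 224815.5 = 1.0492

Compression ratio = 1.0492


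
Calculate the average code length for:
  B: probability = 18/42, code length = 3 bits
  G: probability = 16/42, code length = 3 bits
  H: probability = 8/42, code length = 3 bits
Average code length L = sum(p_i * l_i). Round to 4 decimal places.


Weighted contributions p_i * l_i:
  B: (18/42) * 3 = 54/42
  G: (16/42) * 3 = 48/42
  H: (8/42) * 3 = 24/42
Sum = (54 + 48 + 24)/42 = 126/42

L = 126/42 = 3.0000 bits/symbol


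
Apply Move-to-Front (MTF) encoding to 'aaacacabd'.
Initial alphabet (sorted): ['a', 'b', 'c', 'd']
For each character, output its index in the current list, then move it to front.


MTF encoding:
'a': index 0 in ['a', 'b', 'c', 'd'] -> ['a', 'b', 'c', 'd']
'a': index 0 in ['a', 'b', 'c', 'd'] -> ['a', 'b', 'c', 'd']
'a': index 0 in ['a', 'b', 'c', 'd'] -> ['a', 'b', 'c', 'd']
'c': index 2 in ['a', 'b', 'c', 'd'] -> ['c', 'a', 'b', 'd']
'a': index 1 in ['c', 'a', 'b', 'd'] -> ['a', 'c', 'b', 'd']
'c': index 1 in ['a', 'c', 'b', 'd'] -> ['c', 'a', 'b', 'd']
'a': index 1 in ['c', 'a', 'b', 'd'] -> ['a', 'c', 'b', 'd']
'b': index 2 in ['a', 'c', 'b', 'd'] -> ['b', 'a', 'c', 'd']
'd': index 3 in ['b', 'a', 'c', 'd'] -> ['d', 'b', 'a', 'c']


Output: [0, 0, 0, 2, 1, 1, 1, 2, 3]


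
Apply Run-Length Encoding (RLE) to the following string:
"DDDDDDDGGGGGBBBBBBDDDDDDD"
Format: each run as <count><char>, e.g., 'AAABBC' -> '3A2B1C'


Scanning runs left to right:
  i=0: run of 'D' x 7 -> '7D'
  i=7: run of 'G' x 5 -> '5G'
  i=12: run of 'B' x 6 -> '6B'
  i=18: run of 'D' x 7 -> '7D'

RLE = 7D5G6B7D


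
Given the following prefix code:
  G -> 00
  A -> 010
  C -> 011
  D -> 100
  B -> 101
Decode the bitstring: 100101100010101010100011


Decoding step by step:
Bits 100 -> D
Bits 101 -> B
Bits 100 -> D
Bits 010 -> A
Bits 101 -> B
Bits 010 -> A
Bits 100 -> D
Bits 011 -> C


Decoded message: DBDABADC


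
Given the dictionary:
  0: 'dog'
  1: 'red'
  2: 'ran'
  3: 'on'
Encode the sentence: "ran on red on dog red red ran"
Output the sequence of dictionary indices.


Look up each word in the dictionary:
  'ran' -> 2
  'on' -> 3
  'red' -> 1
  'on' -> 3
  'dog' -> 0
  'red' -> 1
  'red' -> 1
  'ran' -> 2

Encoded: [2, 3, 1, 3, 0, 1, 1, 2]


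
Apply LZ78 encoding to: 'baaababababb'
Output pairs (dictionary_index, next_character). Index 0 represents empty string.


LZ78 encoding steps:
Dictionary: {0: ''}
Step 1: w='' (idx 0), next='b' -> output (0, 'b'), add 'b' as idx 1
Step 2: w='' (idx 0), next='a' -> output (0, 'a'), add 'a' as idx 2
Step 3: w='a' (idx 2), next='a' -> output (2, 'a'), add 'aa' as idx 3
Step 4: w='b' (idx 1), next='a' -> output (1, 'a'), add 'ba' as idx 4
Step 5: w='ba' (idx 4), next='b' -> output (4, 'b'), add 'bab' as idx 5
Step 6: w='a' (idx 2), next='b' -> output (2, 'b'), add 'ab' as idx 6
Step 7: w='b' (idx 1), end of input -> output (1, '')


Encoded: [(0, 'b'), (0, 'a'), (2, 'a'), (1, 'a'), (4, 'b'), (2, 'b'), (1, '')]


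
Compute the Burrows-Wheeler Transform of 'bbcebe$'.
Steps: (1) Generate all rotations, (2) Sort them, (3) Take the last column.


Rotations (sorted):
  0: $bbcebe -> last char: e
  1: bbcebe$ -> last char: $
  2: bcebe$b -> last char: b
  3: be$bbce -> last char: e
  4: cebe$bb -> last char: b
  5: e$bbceb -> last char: b
  6: ebe$bbc -> last char: c


BWT = e$bebbc


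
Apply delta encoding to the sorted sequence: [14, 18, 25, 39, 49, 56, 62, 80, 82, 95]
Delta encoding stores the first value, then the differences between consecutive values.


First value: 14
Deltas:
  18 - 14 = 4
  25 - 18 = 7
  39 - 25 = 14
  49 - 39 = 10
  56 - 49 = 7
  62 - 56 = 6
  80 - 62 = 18
  82 - 80 = 2
  95 - 82 = 13


Delta encoded: [14, 4, 7, 14, 10, 7, 6, 18, 2, 13]


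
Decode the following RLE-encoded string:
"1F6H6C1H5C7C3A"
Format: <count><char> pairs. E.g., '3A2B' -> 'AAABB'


Expanding each <count><char> pair:
  1F -> 'F'
  6H -> 'HHHHHH'
  6C -> 'CCCCCC'
  1H -> 'H'
  5C -> 'CCCCC'
  7C -> 'CCCCCCC'
  3A -> 'AAA'

Decoded = FHHHHHHCCCCCCHCCCCCCCCCCCCAAA


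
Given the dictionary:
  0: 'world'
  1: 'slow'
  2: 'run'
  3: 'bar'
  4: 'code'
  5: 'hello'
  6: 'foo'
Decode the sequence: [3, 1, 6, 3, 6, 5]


Look up each index in the dictionary:
  3 -> 'bar'
  1 -> 'slow'
  6 -> 'foo'
  3 -> 'bar'
  6 -> 'foo'
  5 -> 'hello'

Decoded: "bar slow foo bar foo hello"


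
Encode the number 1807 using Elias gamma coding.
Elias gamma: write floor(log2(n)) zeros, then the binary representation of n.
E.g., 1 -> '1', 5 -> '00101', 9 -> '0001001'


num_bits = floor(log2(1807)) + 1 = 11
leading_zeros = num_bits - 1 = 10
binary(1807) = 11100001111

Elias gamma(1807) = '0000000000' + '11100001111' = 000000000011100001111 (21 bits)


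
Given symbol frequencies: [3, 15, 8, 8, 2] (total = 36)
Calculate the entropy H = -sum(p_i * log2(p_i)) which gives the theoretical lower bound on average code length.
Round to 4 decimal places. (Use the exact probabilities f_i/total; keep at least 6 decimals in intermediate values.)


Per-symbol terms -p_i * log2(p_i) with p_i = f_i/36:
  p = 3/36 = 0.083333: log2(p) = -3.584963, -p*log2(p) = 0.298747
  p = 15/36 = 0.416667: log2(p) = -1.263034, -p*log2(p) = 0.526264
  p = 8/36 = 0.222222: log2(p) = -2.169925, -p*log2(p) = 0.482206
  p = 8/36 = 0.222222: log2(p) = -2.169925, -p*log2(p) = 0.482206
  p = 2/36 = 0.055556: log2(p) = -4.169925, -p*log2(p) = 0.231663
H = 0.298747 + 0.526264 + 0.482206 + 0.482206 + 0.231663 = 2.021086

H = 2.0211 bits/symbol


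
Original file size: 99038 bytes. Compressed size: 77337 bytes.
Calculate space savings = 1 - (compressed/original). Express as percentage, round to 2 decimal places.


ratio = compressed/original = 77337/99038 = 0.780882
savings = 1 - ratio = 1 - 0.780882 = 0.219118
as a percentage: 0.219118 * 100 = 21.91%

Space savings = 1 - 77337/99038 = 21.91%


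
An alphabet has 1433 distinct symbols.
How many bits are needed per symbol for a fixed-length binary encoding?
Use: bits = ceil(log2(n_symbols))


log2(1433) = 10.4848
Bracket: 2^10 = 1024 < 1433 <= 2^11 = 2048
So ceil(log2(1433)) = 11

bits = ceil(log2(1433)) = ceil(10.4848) = 11 bits


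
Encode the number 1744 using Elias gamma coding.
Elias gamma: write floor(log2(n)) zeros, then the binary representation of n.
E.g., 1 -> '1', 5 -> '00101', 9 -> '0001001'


num_bits = floor(log2(1744)) + 1 = 11
leading_zeros = num_bits - 1 = 10
binary(1744) = 11011010000

Elias gamma(1744) = '0000000000' + '11011010000' = 000000000011011010000 (21 bits)


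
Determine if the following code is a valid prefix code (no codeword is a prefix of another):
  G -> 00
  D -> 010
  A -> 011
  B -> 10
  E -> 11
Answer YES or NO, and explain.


Checking each pair (does one codeword prefix another?):
  G='00' vs D='010': no prefix
  G='00' vs A='011': no prefix
  G='00' vs B='10': no prefix
  G='00' vs E='11': no prefix
  D='010' vs G='00': no prefix
  D='010' vs A='011': no prefix
  D='010' vs B='10': no prefix
  D='010' vs E='11': no prefix
  A='011' vs G='00': no prefix
  A='011' vs D='010': no prefix
  A='011' vs B='10': no prefix
  A='011' vs E='11': no prefix
  B='10' vs G='00': no prefix
  B='10' vs D='010': no prefix
  B='10' vs A='011': no prefix
  B='10' vs E='11': no prefix
  E='11' vs G='00': no prefix
  E='11' vs D='010': no prefix
  E='11' vs A='011': no prefix
  E='11' vs B='10': no prefix
No violation found over all pairs.

YES -- this is a valid prefix code. No codeword is a prefix of any other codeword.


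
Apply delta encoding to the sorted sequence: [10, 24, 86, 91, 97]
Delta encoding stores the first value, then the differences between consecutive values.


First value: 10
Deltas:
  24 - 10 = 14
  86 - 24 = 62
  91 - 86 = 5
  97 - 91 = 6


Delta encoded: [10, 14, 62, 5, 6]


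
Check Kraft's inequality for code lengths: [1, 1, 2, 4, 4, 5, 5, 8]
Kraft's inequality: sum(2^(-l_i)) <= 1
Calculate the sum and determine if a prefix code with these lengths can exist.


Sum = 2^(-1) + 2^(-1) + 2^(-2) + 2^(-4) + 2^(-4) + 2^(-5) + 2^(-5) + 2^(-8)
    = 0.5 + 0.5 + 0.25 + 0.0625 + 0.0625 + 0.03125 + 0.03125 + 0.00390625
    = 369/256 = 1.44140625
Since 1.44140625 > 1, Kraft's inequality is NOT satisfied.
A prefix code with these lengths CANNOT exist.

Kraft sum = 1.44140625. Not satisfied.


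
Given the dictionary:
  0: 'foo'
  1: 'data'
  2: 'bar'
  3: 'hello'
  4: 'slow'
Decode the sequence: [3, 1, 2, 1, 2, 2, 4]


Look up each index in the dictionary:
  3 -> 'hello'
  1 -> 'data'
  2 -> 'bar'
  1 -> 'data'
  2 -> 'bar'
  2 -> 'bar'
  4 -> 'slow'

Decoded: "hello data bar data bar bar slow"


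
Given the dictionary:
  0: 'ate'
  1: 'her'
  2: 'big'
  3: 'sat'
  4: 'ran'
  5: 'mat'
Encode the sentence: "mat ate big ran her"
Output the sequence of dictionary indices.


Look up each word in the dictionary:
  'mat' -> 5
  'ate' -> 0
  'big' -> 2
  'ran' -> 4
  'her' -> 1

Encoded: [5, 0, 2, 4, 1]


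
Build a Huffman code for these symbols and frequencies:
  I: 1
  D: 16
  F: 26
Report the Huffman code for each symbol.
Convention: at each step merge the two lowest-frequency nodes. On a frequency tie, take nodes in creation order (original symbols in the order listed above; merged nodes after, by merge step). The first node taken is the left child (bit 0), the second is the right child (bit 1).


Huffman tree construction:
Step 1: Merge I(1) + D(16) = 17
Step 2: Merge (I+D)(17) + F(26) = 43
Read each symbol's code off the tree from the root (left child = 0, right child = 1).

Codes:
  I: 00 (length 2)
  D: 01 (length 2)
  F: 1 (length 1)
Average code length: 60/43 = 1.3953 bits/symbol


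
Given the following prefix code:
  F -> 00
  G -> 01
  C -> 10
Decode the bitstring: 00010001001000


Decoding step by step:
Bits 00 -> F
Bits 01 -> G
Bits 00 -> F
Bits 01 -> G
Bits 00 -> F
Bits 10 -> C
Bits 00 -> F


Decoded message: FGFGFCF


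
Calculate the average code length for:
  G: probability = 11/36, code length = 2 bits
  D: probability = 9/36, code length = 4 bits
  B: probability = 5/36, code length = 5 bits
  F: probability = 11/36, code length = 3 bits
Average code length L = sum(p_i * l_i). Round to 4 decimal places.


Weighted contributions p_i * l_i:
  G: (11/36) * 2 = 22/36
  D: (9/36) * 4 = 36/36
  B: (5/36) * 5 = 25/36
  F: (11/36) * 3 = 33/36
Sum = (22 + 36 + 25 + 33)/36 = 116/36

L = 116/36 = 3.2222 bits/symbol


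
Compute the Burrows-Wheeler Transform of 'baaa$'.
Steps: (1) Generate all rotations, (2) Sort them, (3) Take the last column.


Rotations (sorted):
  0: $baaa -> last char: a
  1: a$baa -> last char: a
  2: aa$ba -> last char: a
  3: aaa$b -> last char: b
  4: baaa$ -> last char: $


BWT = aaab$


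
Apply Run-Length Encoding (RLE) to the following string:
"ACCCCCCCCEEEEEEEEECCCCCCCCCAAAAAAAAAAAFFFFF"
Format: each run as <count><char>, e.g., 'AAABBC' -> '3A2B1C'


Scanning runs left to right:
  i=0: run of 'A' x 1 -> '1A'
  i=1: run of 'C' x 8 -> '8C'
  i=9: run of 'E' x 9 -> '9E'
  i=18: run of 'C' x 9 -> '9C'
  i=27: run of 'A' x 11 -> '11A'
  i=38: run of 'F' x 5 -> '5F'

RLE = 1A8C9E9C11A5F


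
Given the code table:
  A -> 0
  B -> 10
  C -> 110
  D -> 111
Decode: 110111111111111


Decoding:
110 -> C
111 -> D
111 -> D
111 -> D
111 -> D


Result: CDDDD


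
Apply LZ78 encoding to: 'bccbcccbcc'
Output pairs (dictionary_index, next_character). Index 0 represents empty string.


LZ78 encoding steps:
Dictionary: {0: ''}
Step 1: w='' (idx 0), next='b' -> output (0, 'b'), add 'b' as idx 1
Step 2: w='' (idx 0), next='c' -> output (0, 'c'), add 'c' as idx 2
Step 3: w='c' (idx 2), next='b' -> output (2, 'b'), add 'cb' as idx 3
Step 4: w='c' (idx 2), next='c' -> output (2, 'c'), add 'cc' as idx 4
Step 5: w='cb' (idx 3), next='c' -> output (3, 'c'), add 'cbc' as idx 5
Step 6: w='c' (idx 2), end of input -> output (2, '')


Encoded: [(0, 'b'), (0, 'c'), (2, 'b'), (2, 'c'), (3, 'c'), (2, '')]


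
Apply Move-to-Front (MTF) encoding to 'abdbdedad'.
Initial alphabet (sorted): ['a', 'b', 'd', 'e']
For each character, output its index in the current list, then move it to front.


MTF encoding:
'a': index 0 in ['a', 'b', 'd', 'e'] -> ['a', 'b', 'd', 'e']
'b': index 1 in ['a', 'b', 'd', 'e'] -> ['b', 'a', 'd', 'e']
'd': index 2 in ['b', 'a', 'd', 'e'] -> ['d', 'b', 'a', 'e']
'b': index 1 in ['d', 'b', 'a', 'e'] -> ['b', 'd', 'a', 'e']
'd': index 1 in ['b', 'd', 'a', 'e'] -> ['d', 'b', 'a', 'e']
'e': index 3 in ['d', 'b', 'a', 'e'] -> ['e', 'd', 'b', 'a']
'd': index 1 in ['e', 'd', 'b', 'a'] -> ['d', 'e', 'b', 'a']
'a': index 3 in ['d', 'e', 'b', 'a'] -> ['a', 'd', 'e', 'b']
'd': index 1 in ['a', 'd', 'e', 'b'] -> ['d', 'a', 'e', 'b']


Output: [0, 1, 2, 1, 1, 3, 1, 3, 1]


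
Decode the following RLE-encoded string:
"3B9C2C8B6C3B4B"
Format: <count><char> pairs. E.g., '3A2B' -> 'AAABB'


Expanding each <count><char> pair:
  3B -> 'BBB'
  9C -> 'CCCCCCCCC'
  2C -> 'CC'
  8B -> 'BBBBBBBB'
  6C -> 'CCCCCC'
  3B -> 'BBB'
  4B -> 'BBBB'

Decoded = BBBCCCCCCCCCCCBBBBBBBBCCCCCCBBBBBBB


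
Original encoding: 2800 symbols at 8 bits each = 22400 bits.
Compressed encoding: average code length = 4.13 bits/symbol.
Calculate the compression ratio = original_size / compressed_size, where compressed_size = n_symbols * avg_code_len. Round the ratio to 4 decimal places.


original_size = n_symbols * orig_bits = 2800 * 8 = 22400 bits
compressed_size = n_symbols * avg_code_len = 2800 * 4.13 = 11564.0 bits
ratio = original_size / compressed_size = 22400 / 11564.0 = 1.937

Compression ratio = 1.937


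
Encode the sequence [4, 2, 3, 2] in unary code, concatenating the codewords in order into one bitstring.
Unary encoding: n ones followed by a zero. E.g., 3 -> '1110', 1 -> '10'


Encode each number as n ones followed by a terminating 0:
  4 -> 11110 (5 bits)
  2 -> 110 (3 bits)
  3 -> 1110 (4 bits)
  2 -> 110 (3 bits)
Total length = 5 + 3 + 4 + 3 = 15 bits.

Unary([4, 2, 3, 2]) = 111101101110110 (15 bits)


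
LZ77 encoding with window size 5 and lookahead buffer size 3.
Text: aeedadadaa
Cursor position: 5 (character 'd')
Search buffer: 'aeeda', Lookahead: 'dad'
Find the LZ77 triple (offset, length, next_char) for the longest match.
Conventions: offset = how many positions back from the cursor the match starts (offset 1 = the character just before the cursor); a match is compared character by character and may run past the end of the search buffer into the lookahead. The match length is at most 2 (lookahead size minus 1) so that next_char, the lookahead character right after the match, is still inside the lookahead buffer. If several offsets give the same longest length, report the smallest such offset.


Try each offset into the search buffer:
  offset=1 (pos 4, char 'a'): match length 0
  offset=2 (pos 3, char 'd'): match length 2
  offset=3 (pos 2, char 'e'): match length 0
  offset=4 (pos 1, char 'e'): match length 0
  offset=5 (pos 0, char 'a'): match length 0
Longest match has length 2 at offset 2.
next_char = character at position 5 + 2 = 7 -> 'd'

Best match: offset=2, length=2 (matching 'da' starting at position 3)
LZ77 triple: (2, 2, 'd')


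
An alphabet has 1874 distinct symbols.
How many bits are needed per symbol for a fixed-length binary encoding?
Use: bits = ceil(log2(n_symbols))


log2(1874) = 10.8719
Bracket: 2^10 = 1024 < 1874 <= 2^11 = 2048
So ceil(log2(1874)) = 11

bits = ceil(log2(1874)) = ceil(10.8719) = 11 bits


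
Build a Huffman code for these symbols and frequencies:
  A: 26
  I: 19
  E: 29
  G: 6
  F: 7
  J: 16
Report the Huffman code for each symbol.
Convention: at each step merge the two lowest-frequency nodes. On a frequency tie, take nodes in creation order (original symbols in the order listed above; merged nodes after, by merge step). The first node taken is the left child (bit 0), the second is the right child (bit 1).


Huffman tree construction:
Step 1: Merge G(6) + F(7) = 13
Step 2: Merge (G+F)(13) + J(16) = 29
Step 3: Merge I(19) + A(26) = 45
Step 4: Merge E(29) + ((G+F)+J)(29) = 58
Step 5: Merge (I+A)(45) + (E+((G+F)+J))(58) = 103
Read each symbol's code off the tree from the root (left child = 0, right child = 1).

Codes:
  A: 01 (length 2)
  I: 00 (length 2)
  E: 10 (length 2)
  G: 1100 (length 4)
  F: 1101 (length 4)
  J: 111 (length 3)
Average code length: 248/103 = 2.4078 bits/symbol


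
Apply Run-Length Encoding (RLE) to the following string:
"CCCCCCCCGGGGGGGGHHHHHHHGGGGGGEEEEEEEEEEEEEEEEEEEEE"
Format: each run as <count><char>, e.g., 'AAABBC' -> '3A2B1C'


Scanning runs left to right:
  i=0: run of 'C' x 8 -> '8C'
  i=8: run of 'G' x 8 -> '8G'
  i=16: run of 'H' x 7 -> '7H'
  i=23: run of 'G' x 6 -> '6G'
  i=29: run of 'E' x 21 -> '21E'

RLE = 8C8G7H6G21E


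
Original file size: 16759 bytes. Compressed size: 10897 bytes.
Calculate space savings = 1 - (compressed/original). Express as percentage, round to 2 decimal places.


ratio = compressed/original = 10897/16759 = 0.650218
savings = 1 - ratio = 1 - 0.650218 = 0.349782
as a percentage: 0.349782 * 100 = 34.98%

Space savings = 1 - 10897/16759 = 34.98%


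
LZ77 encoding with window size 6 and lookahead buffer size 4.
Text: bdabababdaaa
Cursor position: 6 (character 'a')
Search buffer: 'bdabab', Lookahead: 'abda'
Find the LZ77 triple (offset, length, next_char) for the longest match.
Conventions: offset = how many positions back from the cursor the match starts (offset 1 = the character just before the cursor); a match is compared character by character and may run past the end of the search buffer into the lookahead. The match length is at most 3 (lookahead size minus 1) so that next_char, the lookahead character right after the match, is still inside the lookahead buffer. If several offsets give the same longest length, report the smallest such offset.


Try each offset into the search buffer:
  offset=1 (pos 5, char 'b'): match length 0
  offset=2 (pos 4, char 'a'): match length 2
  offset=3 (pos 3, char 'b'): match length 0
  offset=4 (pos 2, char 'a'): match length 2
  offset=5 (pos 1, char 'd'): match length 0
  offset=6 (pos 0, char 'b'): match length 0
Longest match has length 2, found at offsets 2, 4; take the smallest, offset 2.
next_char = character at position 6 + 2 = 8 -> 'd'

Best match: offset=2, length=2 (matching 'ab' starting at position 4)
LZ77 triple: (2, 2, 'd')


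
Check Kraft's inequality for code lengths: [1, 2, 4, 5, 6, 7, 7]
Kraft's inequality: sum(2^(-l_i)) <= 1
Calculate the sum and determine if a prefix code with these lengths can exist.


Sum = 2^(-1) + 2^(-2) + 2^(-4) + 2^(-5) + 2^(-6) + 2^(-7) + 2^(-7)
    = 0.5 + 0.25 + 0.0625 + 0.03125 + 0.015625 + 0.0078125 + 0.0078125
    = 112/128 = 0.875
Since 0.875 <= 1, Kraft's inequality IS satisfied.
A prefix code with these lengths CAN exist.

Kraft sum = 0.875. Satisfied.


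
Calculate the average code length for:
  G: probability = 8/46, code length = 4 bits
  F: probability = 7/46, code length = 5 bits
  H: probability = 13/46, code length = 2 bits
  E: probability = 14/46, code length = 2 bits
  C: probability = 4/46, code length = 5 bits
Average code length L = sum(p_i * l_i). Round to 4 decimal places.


Weighted contributions p_i * l_i:
  G: (8/46) * 4 = 32/46
  F: (7/46) * 5 = 35/46
  H: (13/46) * 2 = 26/46
  E: (14/46) * 2 = 28/46
  C: (4/46) * 5 = 20/46
Sum = (32 + 35 + 26 + 28 + 20)/46 = 141/46

L = 141/46 = 3.0652 bits/symbol


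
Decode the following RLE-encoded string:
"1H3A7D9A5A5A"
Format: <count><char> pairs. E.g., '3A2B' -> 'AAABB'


Expanding each <count><char> pair:
  1H -> 'H'
  3A -> 'AAA'
  7D -> 'DDDDDDD'
  9A -> 'AAAAAAAAA'
  5A -> 'AAAAA'
  5A -> 'AAAAA'

Decoded = HAAADDDDDDDAAAAAAAAAAAAAAAAAAA


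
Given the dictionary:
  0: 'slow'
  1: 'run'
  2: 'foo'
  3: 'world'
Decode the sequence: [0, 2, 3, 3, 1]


Look up each index in the dictionary:
  0 -> 'slow'
  2 -> 'foo'
  3 -> 'world'
  3 -> 'world'
  1 -> 'run'

Decoded: "slow foo world world run"


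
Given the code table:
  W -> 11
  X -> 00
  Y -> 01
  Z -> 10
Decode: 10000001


Decoding:
10 -> Z
00 -> X
00 -> X
01 -> Y


Result: ZXXY


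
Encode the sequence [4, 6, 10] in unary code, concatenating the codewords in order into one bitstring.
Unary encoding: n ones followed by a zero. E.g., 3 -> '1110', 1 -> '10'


Encode each number as n ones followed by a terminating 0:
  4 -> 11110 (5 bits)
  6 -> 1111110 (7 bits)
  10 -> 11111111110 (11 bits)
Total length = 5 + 7 + 11 = 23 bits.

Unary([4, 6, 10]) = 11110111111011111111110 (23 bits)


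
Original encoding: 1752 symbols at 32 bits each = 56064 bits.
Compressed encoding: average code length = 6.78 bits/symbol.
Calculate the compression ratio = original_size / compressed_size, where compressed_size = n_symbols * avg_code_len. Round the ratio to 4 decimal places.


original_size = n_symbols * orig_bits = 1752 * 32 = 56064 bits
compressed_size = n_symbols * avg_code_len = 1752 * 6.78 = 11878.56 bits
ratio = original_size / compressed_size = 56064 / 11878.56 = 4.7198

Compression ratio = 4.7198


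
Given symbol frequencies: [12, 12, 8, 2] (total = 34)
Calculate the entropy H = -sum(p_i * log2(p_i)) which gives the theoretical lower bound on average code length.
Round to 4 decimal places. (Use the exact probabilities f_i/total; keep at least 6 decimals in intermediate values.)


Per-symbol terms -p_i * log2(p_i) with p_i = f_i/34:
  p = 12/34 = 0.352941: log2(p) = -1.502500, -p*log2(p) = 0.530294
  p = 12/34 = 0.352941: log2(p) = -1.502500, -p*log2(p) = 0.530294
  p = 8/34 = 0.235294: log2(p) = -2.087463, -p*log2(p) = 0.491168
  p = 2/34 = 0.058824: log2(p) = -4.087463, -p*log2(p) = 0.240439
H = 0.530294 + 0.530294 + 0.491168 + 0.240439 = 1.792195

H = 1.7922 bits/symbol


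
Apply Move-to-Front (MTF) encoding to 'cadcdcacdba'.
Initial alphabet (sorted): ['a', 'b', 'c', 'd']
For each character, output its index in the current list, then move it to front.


MTF encoding:
'c': index 2 in ['a', 'b', 'c', 'd'] -> ['c', 'a', 'b', 'd']
'a': index 1 in ['c', 'a', 'b', 'd'] -> ['a', 'c', 'b', 'd']
'd': index 3 in ['a', 'c', 'b', 'd'] -> ['d', 'a', 'c', 'b']
'c': index 2 in ['d', 'a', 'c', 'b'] -> ['c', 'd', 'a', 'b']
'd': index 1 in ['c', 'd', 'a', 'b'] -> ['d', 'c', 'a', 'b']
'c': index 1 in ['d', 'c', 'a', 'b'] -> ['c', 'd', 'a', 'b']
'a': index 2 in ['c', 'd', 'a', 'b'] -> ['a', 'c', 'd', 'b']
'c': index 1 in ['a', 'c', 'd', 'b'] -> ['c', 'a', 'd', 'b']
'd': index 2 in ['c', 'a', 'd', 'b'] -> ['d', 'c', 'a', 'b']
'b': index 3 in ['d', 'c', 'a', 'b'] -> ['b', 'd', 'c', 'a']
'a': index 3 in ['b', 'd', 'c', 'a'] -> ['a', 'b', 'd', 'c']


Output: [2, 1, 3, 2, 1, 1, 2, 1, 2, 3, 3]


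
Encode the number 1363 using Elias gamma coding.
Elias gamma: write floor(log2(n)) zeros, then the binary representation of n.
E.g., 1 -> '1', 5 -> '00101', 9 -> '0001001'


num_bits = floor(log2(1363)) + 1 = 11
leading_zeros = num_bits - 1 = 10
binary(1363) = 10101010011

Elias gamma(1363) = '0000000000' + '10101010011' = 000000000010101010011 (21 bits)


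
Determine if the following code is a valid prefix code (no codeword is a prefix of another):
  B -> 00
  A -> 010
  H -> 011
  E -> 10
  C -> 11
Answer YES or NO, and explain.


Checking each pair (does one codeword prefix another?):
  B='00' vs A='010': no prefix
  B='00' vs H='011': no prefix
  B='00' vs E='10': no prefix
  B='00' vs C='11': no prefix
  A='010' vs B='00': no prefix
  A='010' vs H='011': no prefix
  A='010' vs E='10': no prefix
  A='010' vs C='11': no prefix
  H='011' vs B='00': no prefix
  H='011' vs A='010': no prefix
  H='011' vs E='10': no prefix
  H='011' vs C='11': no prefix
  E='10' vs B='00': no prefix
  E='10' vs A='010': no prefix
  E='10' vs H='011': no prefix
  E='10' vs C='11': no prefix
  C='11' vs B='00': no prefix
  C='11' vs A='010': no prefix
  C='11' vs H='011': no prefix
  C='11' vs E='10': no prefix
No violation found over all pairs.

YES -- this is a valid prefix code. No codeword is a prefix of any other codeword.


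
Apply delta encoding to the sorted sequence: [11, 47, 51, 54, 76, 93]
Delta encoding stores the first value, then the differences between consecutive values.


First value: 11
Deltas:
  47 - 11 = 36
  51 - 47 = 4
  54 - 51 = 3
  76 - 54 = 22
  93 - 76 = 17


Delta encoded: [11, 36, 4, 3, 22, 17]


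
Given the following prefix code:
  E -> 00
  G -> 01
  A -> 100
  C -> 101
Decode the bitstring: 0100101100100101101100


Decoding step by step:
Bits 01 -> G
Bits 00 -> E
Bits 101 -> C
Bits 100 -> A
Bits 100 -> A
Bits 101 -> C
Bits 101 -> C
Bits 100 -> A


Decoded message: GECAACCA


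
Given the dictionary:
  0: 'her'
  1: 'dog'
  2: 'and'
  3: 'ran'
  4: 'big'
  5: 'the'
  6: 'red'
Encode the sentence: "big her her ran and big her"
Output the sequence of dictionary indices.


Look up each word in the dictionary:
  'big' -> 4
  'her' -> 0
  'her' -> 0
  'ran' -> 3
  'and' -> 2
  'big' -> 4
  'her' -> 0

Encoded: [4, 0, 0, 3, 2, 4, 0]


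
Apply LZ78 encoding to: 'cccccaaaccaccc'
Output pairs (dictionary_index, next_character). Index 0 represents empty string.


LZ78 encoding steps:
Dictionary: {0: ''}
Step 1: w='' (idx 0), next='c' -> output (0, 'c'), add 'c' as idx 1
Step 2: w='c' (idx 1), next='c' -> output (1, 'c'), add 'cc' as idx 2
Step 3: w='cc' (idx 2), next='a' -> output (2, 'a'), add 'cca' as idx 3
Step 4: w='' (idx 0), next='a' -> output (0, 'a'), add 'a' as idx 4
Step 5: w='a' (idx 4), next='c' -> output (4, 'c'), add 'ac' as idx 5
Step 6: w='c' (idx 1), next='a' -> output (1, 'a'), add 'ca' as idx 6
Step 7: w='cc' (idx 2), next='c' -> output (2, 'c'), add 'ccc' as idx 7


Encoded: [(0, 'c'), (1, 'c'), (2, 'a'), (0, 'a'), (4, 'c'), (1, 'a'), (2, 'c')]


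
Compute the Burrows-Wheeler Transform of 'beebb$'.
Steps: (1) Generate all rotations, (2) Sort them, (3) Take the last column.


Rotations (sorted):
  0: $beebb -> last char: b
  1: b$beeb -> last char: b
  2: bb$bee -> last char: e
  3: beebb$ -> last char: $
  4: ebb$be -> last char: e
  5: eebb$b -> last char: b


BWT = bbe$eb


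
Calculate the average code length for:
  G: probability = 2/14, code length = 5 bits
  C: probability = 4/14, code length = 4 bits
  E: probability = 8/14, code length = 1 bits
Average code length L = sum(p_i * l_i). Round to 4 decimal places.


Weighted contributions p_i * l_i:
  G: (2/14) * 5 = 10/14
  C: (4/14) * 4 = 16/14
  E: (8/14) * 1 = 8/14
Sum = (10 + 16 + 8)/14 = 34/14

L = 34/14 = 2.4286 bits/symbol


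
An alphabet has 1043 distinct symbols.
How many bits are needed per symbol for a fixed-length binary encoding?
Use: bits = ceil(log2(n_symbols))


log2(1043) = 10.0265
Bracket: 2^10 = 1024 < 1043 <= 2^11 = 2048
So ceil(log2(1043)) = 11

bits = ceil(log2(1043)) = ceil(10.0265) = 11 bits


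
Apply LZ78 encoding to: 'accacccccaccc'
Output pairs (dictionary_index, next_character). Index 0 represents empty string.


LZ78 encoding steps:
Dictionary: {0: ''}
Step 1: w='' (idx 0), next='a' -> output (0, 'a'), add 'a' as idx 1
Step 2: w='' (idx 0), next='c' -> output (0, 'c'), add 'c' as idx 2
Step 3: w='c' (idx 2), next='a' -> output (2, 'a'), add 'ca' as idx 3
Step 4: w='c' (idx 2), next='c' -> output (2, 'c'), add 'cc' as idx 4
Step 5: w='cc' (idx 4), next='c' -> output (4, 'c'), add 'ccc' as idx 5
Step 6: w='a' (idx 1), next='c' -> output (1, 'c'), add 'ac' as idx 6
Step 7: w='cc' (idx 4), end of input -> output (4, '')


Encoded: [(0, 'a'), (0, 'c'), (2, 'a'), (2, 'c'), (4, 'c'), (1, 'c'), (4, '')]


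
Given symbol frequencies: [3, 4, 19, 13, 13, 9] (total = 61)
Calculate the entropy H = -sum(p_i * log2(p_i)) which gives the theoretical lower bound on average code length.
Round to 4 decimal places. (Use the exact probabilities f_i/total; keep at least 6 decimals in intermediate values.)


Per-symbol terms -p_i * log2(p_i) with p_i = f_i/61:
  p = 3/61 = 0.049180: log2(p) = -4.345775, -p*log2(p) = 0.213727
  p = 4/61 = 0.065574: log2(p) = -3.930737, -p*log2(p) = 0.257753
  p = 19/61 = 0.311475: log2(p) = -1.682810, -p*log2(p) = 0.524154
  p = 13/61 = 0.213115: log2(p) = -2.230298, -p*log2(p) = 0.475309
  p = 13/61 = 0.213115: log2(p) = -2.230298, -p*log2(p) = 0.475309
  p = 9/61 = 0.147541: log2(p) = -2.760812, -p*log2(p) = 0.407333
H = 0.213727 + 0.257753 + 0.524154 + 0.475309 + 0.475309 + 0.407333 = 2.353585

H = 2.3536 bits/symbol


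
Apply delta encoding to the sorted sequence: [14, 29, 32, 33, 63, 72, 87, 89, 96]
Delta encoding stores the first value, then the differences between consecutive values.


First value: 14
Deltas:
  29 - 14 = 15
  32 - 29 = 3
  33 - 32 = 1
  63 - 33 = 30
  72 - 63 = 9
  87 - 72 = 15
  89 - 87 = 2
  96 - 89 = 7


Delta encoded: [14, 15, 3, 1, 30, 9, 15, 2, 7]


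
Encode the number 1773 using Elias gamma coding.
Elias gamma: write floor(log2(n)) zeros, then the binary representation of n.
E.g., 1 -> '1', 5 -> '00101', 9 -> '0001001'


num_bits = floor(log2(1773)) + 1 = 11
leading_zeros = num_bits - 1 = 10
binary(1773) = 11011101101

Elias gamma(1773) = '0000000000' + '11011101101' = 000000000011011101101 (21 bits)


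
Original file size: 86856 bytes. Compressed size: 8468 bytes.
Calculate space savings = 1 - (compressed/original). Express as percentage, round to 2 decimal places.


ratio = compressed/original = 8468/86856 = 0.097495
savings = 1 - ratio = 1 - 0.097495 = 0.902505
as a percentage: 0.902505 * 100 = 90.25%

Space savings = 1 - 8468/86856 = 90.25%


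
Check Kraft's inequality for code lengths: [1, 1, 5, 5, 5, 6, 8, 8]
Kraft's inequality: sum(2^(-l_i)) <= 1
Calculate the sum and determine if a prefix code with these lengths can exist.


Sum = 2^(-1) + 2^(-1) + 2^(-5) + 2^(-5) + 2^(-5) + 2^(-6) + 2^(-8) + 2^(-8)
    = 0.5 + 0.5 + 0.03125 + 0.03125 + 0.03125 + 0.015625 + 0.00390625 + 0.00390625
    = 286/256 = 1.1171875
Since 1.1171875 > 1, Kraft's inequality is NOT satisfied.
A prefix code with these lengths CANNOT exist.

Kraft sum = 1.1171875. Not satisfied.


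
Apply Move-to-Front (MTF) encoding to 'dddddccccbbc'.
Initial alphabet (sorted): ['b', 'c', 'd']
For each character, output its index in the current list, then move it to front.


MTF encoding:
'd': index 2 in ['b', 'c', 'd'] -> ['d', 'b', 'c']
'd': index 0 in ['d', 'b', 'c'] -> ['d', 'b', 'c']
'd': index 0 in ['d', 'b', 'c'] -> ['d', 'b', 'c']
'd': index 0 in ['d', 'b', 'c'] -> ['d', 'b', 'c']
'd': index 0 in ['d', 'b', 'c'] -> ['d', 'b', 'c']
'c': index 2 in ['d', 'b', 'c'] -> ['c', 'd', 'b']
'c': index 0 in ['c', 'd', 'b'] -> ['c', 'd', 'b']
'c': index 0 in ['c', 'd', 'b'] -> ['c', 'd', 'b']
'c': index 0 in ['c', 'd', 'b'] -> ['c', 'd', 'b']
'b': index 2 in ['c', 'd', 'b'] -> ['b', 'c', 'd']
'b': index 0 in ['b', 'c', 'd'] -> ['b', 'c', 'd']
'c': index 1 in ['b', 'c', 'd'] -> ['c', 'b', 'd']


Output: [2, 0, 0, 0, 0, 2, 0, 0, 0, 2, 0, 1]


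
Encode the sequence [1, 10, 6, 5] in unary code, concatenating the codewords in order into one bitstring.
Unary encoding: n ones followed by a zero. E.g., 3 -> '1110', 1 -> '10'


Encode each number as n ones followed by a terminating 0:
  1 -> 10 (2 bits)
  10 -> 11111111110 (11 bits)
  6 -> 1111110 (7 bits)
  5 -> 111110 (6 bits)
Total length = 2 + 11 + 7 + 6 = 26 bits.

Unary([1, 10, 6, 5]) = 10111111111101111110111110 (26 bits)


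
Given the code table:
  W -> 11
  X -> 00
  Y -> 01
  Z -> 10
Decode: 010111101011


Decoding:
01 -> Y
01 -> Y
11 -> W
10 -> Z
10 -> Z
11 -> W


Result: YYWZZW


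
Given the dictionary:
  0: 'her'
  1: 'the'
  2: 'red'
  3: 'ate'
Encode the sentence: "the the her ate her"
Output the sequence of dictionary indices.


Look up each word in the dictionary:
  'the' -> 1
  'the' -> 1
  'her' -> 0
  'ate' -> 3
  'her' -> 0

Encoded: [1, 1, 0, 3, 0]


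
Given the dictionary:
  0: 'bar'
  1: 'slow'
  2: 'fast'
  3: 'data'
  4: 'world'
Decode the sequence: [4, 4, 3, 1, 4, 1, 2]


Look up each index in the dictionary:
  4 -> 'world'
  4 -> 'world'
  3 -> 'data'
  1 -> 'slow'
  4 -> 'world'
  1 -> 'slow'
  2 -> 'fast'

Decoded: "world world data slow world slow fast"


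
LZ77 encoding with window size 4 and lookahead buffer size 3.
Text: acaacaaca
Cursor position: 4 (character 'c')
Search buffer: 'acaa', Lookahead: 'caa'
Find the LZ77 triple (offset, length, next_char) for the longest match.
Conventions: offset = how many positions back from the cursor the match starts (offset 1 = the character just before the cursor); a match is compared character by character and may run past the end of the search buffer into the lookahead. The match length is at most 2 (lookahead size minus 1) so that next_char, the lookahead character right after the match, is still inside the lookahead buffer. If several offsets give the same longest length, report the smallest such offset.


Try each offset into the search buffer:
  offset=1 (pos 3, char 'a'): match length 0
  offset=2 (pos 2, char 'a'): match length 0
  offset=3 (pos 1, char 'c'): match length 2
  offset=4 (pos 0, char 'a'): match length 0
Longest match has length 2 at offset 3.
next_char = character at position 4 + 2 = 6 -> 'a'

Best match: offset=3, length=2 (matching 'ca' starting at position 1)
LZ77 triple: (3, 2, 'a')


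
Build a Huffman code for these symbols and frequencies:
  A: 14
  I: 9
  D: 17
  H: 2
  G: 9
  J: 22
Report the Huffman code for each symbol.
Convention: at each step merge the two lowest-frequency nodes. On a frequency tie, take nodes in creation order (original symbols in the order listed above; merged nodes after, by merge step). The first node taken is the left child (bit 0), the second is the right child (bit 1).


Huffman tree construction:
Step 1: Merge H(2) + I(9) = 11
Step 2: Merge G(9) + (H+I)(11) = 20
Step 3: Merge A(14) + D(17) = 31
Step 4: Merge (G+(H+I))(20) + J(22) = 42
Step 5: Merge (A+D)(31) + ((G+(H+I))+J)(42) = 73
Read each symbol's code off the tree from the root (left child = 0, right child = 1).

Codes:
  A: 00 (length 2)
  I: 1011 (length 4)
  D: 01 (length 2)
  H: 1010 (length 4)
  G: 100 (length 3)
  J: 11 (length 2)
Average code length: 177/73 = 2.4247 bits/symbol


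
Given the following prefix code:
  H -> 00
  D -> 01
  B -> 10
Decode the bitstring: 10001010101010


Decoding step by step:
Bits 10 -> B
Bits 00 -> H
Bits 10 -> B
Bits 10 -> B
Bits 10 -> B
Bits 10 -> B
Bits 10 -> B


Decoded message: BHBBBBB


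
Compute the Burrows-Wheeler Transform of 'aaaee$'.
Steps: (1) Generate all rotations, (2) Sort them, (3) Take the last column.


Rotations (sorted):
  0: $aaaee -> last char: e
  1: aaaee$ -> last char: $
  2: aaee$a -> last char: a
  3: aee$aa -> last char: a
  4: e$aaae -> last char: e
  5: ee$aaa -> last char: a


BWT = e$aaea


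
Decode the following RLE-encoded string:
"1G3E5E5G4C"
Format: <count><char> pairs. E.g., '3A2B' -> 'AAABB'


Expanding each <count><char> pair:
  1G -> 'G'
  3E -> 'EEE'
  5E -> 'EEEEE'
  5G -> 'GGGGG'
  4C -> 'CCCC'

Decoded = GEEEEEEEEGGGGGCCCC


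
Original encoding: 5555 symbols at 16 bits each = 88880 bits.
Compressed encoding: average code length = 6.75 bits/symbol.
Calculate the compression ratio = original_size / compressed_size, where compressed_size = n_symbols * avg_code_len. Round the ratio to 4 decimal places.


original_size = n_symbols * orig_bits = 5555 * 16 = 88880 bits
compressed_size = n_symbols * avg_code_len = 5555 * 6.75 = 37496.25 bits
ratio = original_size / compressed_size = 88880 / 37496.25 = 2.3704

Compression ratio = 2.3704


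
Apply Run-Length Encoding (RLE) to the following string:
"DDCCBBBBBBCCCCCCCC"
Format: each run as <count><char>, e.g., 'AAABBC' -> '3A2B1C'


Scanning runs left to right:
  i=0: run of 'D' x 2 -> '2D'
  i=2: run of 'C' x 2 -> '2C'
  i=4: run of 'B' x 6 -> '6B'
  i=10: run of 'C' x 8 -> '8C'

RLE = 2D2C6B8C


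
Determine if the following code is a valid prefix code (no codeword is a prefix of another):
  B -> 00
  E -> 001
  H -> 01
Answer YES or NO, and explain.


Checking each pair (does one codeword prefix another?):
  B='00' vs E='001': prefix -- VIOLATION

NO -- this is NOT a valid prefix code. B (00) is a prefix of E (001).


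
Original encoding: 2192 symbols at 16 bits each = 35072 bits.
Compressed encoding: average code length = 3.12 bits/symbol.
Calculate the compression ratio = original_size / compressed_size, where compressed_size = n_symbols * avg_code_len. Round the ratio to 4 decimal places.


original_size = n_symbols * orig_bits = 2192 * 16 = 35072 bits
compressed_size = n_symbols * avg_code_len = 2192 * 3.12 = 6839.04 bits
ratio = original_size / compressed_size = 35072 / 6839.04 = 5.1282

Compression ratio = 5.1282


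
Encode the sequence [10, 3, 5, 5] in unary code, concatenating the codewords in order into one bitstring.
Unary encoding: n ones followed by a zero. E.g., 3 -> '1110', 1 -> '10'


Encode each number as n ones followed by a terminating 0:
  10 -> 11111111110 (11 bits)
  3 -> 1110 (4 bits)
  5 -> 111110 (6 bits)
  5 -> 111110 (6 bits)
Total length = 11 + 4 + 6 + 6 = 27 bits.

Unary([10, 3, 5, 5]) = 111111111101110111110111110 (27 bits)


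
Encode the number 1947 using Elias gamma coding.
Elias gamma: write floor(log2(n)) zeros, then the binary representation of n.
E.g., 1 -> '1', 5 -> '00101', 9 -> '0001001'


num_bits = floor(log2(1947)) + 1 = 11
leading_zeros = num_bits - 1 = 10
binary(1947) = 11110011011

Elias gamma(1947) = '0000000000' + '11110011011' = 000000000011110011011 (21 bits)


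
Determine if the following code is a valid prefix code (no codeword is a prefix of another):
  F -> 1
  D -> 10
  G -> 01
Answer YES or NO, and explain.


Checking each pair (does one codeword prefix another?):
  F='1' vs D='10': prefix -- VIOLATION

NO -- this is NOT a valid prefix code. F (1) is a prefix of D (10).
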